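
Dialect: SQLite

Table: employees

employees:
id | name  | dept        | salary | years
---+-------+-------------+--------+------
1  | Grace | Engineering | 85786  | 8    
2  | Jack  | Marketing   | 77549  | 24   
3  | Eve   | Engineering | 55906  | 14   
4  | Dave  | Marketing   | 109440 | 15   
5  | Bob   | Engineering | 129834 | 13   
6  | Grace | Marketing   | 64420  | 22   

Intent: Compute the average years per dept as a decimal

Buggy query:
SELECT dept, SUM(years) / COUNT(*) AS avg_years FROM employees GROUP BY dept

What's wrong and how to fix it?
Bug: SUM(years) and COUNT(*) are both integers; the division truncates the fractional part

Fix: Cast one side to REAL so the division keeps the fractional part

Corrected query:
SELECT dept, SUM(years) * 1.0 / COUNT(*) AS avg_years FROM employees GROUP BY dept

Result:
dept        | avg_years
------------+----------
Engineering | 11.666667
Marketing   | 20.333333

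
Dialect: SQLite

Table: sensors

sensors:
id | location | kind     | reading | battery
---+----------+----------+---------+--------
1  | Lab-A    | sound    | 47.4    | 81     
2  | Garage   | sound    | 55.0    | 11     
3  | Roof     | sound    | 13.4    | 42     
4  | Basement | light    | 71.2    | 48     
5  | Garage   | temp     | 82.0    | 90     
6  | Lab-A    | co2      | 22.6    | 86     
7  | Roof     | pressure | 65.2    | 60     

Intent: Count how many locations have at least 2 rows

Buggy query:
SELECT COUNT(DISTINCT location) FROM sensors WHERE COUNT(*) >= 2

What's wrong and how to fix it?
Bug: WHERE filters individual rows, not groups, so a group-level COUNT is invalid there

Fix: Group first with HAVING COUNT(*) >= 2, then COUNT the resulting groups

Corrected query:
SELECT COUNT(*) FROM (SELECT location FROM sensors GROUP BY location HAVING COUNT(*) >= 2)

Result:
COUNT(*)
--------
3       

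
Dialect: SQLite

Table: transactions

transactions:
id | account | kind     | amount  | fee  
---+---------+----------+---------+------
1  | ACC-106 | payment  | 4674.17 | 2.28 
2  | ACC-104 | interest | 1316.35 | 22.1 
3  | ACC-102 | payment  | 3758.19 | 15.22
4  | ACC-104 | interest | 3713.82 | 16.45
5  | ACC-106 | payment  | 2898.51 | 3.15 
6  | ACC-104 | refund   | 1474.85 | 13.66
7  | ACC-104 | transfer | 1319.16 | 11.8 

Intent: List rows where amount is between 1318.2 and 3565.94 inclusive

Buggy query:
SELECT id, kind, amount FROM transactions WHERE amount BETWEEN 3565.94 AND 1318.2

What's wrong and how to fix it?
Bug: The bounds are reversed; BETWEEN a AND b requires a <= b to match anything

Fix: Swap the bounds so the smaller value comes first

Corrected query:
SELECT id, kind, amount FROM transactions WHERE amount BETWEEN 1318.2 AND 3565.94

Result:
id | kind     | amount 
---+----------+--------
5  | payment  | 2898.51
6  | refund   | 1474.85
7  | transfer | 1319.16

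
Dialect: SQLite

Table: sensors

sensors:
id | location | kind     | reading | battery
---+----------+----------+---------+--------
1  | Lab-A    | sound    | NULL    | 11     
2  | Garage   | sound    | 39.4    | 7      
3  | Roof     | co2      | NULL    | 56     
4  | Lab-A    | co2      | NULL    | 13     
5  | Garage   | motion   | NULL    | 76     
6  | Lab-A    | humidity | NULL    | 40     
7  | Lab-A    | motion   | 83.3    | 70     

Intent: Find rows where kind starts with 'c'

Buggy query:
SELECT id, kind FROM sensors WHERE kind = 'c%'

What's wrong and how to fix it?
Bug: '=' compares the literal string including the % character; pattern matching needs LIKE

Fix: Replace '=' with LIKE so 'c%' is treated as a pattern

Corrected query:
SELECT id, kind FROM sensors WHERE kind LIKE 'c%'

Result:
id | kind
---+-----
3  | co2 
4  | co2 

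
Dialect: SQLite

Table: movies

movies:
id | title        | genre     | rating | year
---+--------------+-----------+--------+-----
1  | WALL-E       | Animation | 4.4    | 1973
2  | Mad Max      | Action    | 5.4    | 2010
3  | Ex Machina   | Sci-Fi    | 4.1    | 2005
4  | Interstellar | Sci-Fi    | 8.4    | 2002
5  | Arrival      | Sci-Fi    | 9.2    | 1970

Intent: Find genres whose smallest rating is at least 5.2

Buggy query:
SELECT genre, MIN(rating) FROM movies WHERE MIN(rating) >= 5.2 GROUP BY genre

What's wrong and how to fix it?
Bug: MIN() in WHERE is a misuse of aggregate

Fix: Use HAVING for the per-group MIN condition

Corrected query:
SELECT genre, MIN(rating) FROM movies GROUP BY genre HAVING MIN(rating) >= 5.2

Result:
genre  | MIN(rating)
-------+------------
Action | 5.4        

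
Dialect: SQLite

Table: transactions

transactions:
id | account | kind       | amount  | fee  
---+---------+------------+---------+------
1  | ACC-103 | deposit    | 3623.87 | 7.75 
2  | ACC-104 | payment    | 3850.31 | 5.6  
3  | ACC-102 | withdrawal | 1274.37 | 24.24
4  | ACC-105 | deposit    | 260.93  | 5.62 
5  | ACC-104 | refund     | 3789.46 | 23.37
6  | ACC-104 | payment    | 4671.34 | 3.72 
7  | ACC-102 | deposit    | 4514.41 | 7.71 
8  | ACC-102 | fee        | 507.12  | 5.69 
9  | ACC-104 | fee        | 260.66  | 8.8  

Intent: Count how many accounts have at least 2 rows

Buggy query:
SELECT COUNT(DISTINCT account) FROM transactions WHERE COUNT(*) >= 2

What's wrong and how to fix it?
Bug: COUNT(*) cannot appear in WHERE; the per-group count doesn't exist yet

Fix: Use a subquery that GROUPs and filters with HAVING, then count its rows

Corrected query:
SELECT COUNT(*) FROM (SELECT account FROM transactions GROUP BY account HAVING COUNT(*) >= 2)

Result:
COUNT(*)
--------
2       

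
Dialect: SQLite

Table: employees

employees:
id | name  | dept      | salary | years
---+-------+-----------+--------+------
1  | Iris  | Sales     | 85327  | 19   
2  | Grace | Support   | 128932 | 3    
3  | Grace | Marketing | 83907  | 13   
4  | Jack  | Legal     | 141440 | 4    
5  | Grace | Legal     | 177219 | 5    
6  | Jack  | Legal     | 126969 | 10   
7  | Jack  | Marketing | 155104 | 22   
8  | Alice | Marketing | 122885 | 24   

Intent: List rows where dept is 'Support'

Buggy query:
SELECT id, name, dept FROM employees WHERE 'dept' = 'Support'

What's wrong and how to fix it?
Bug: Single quotes denote string literals in SQL; the column name is being compared as a constant string

Fix: Remove the quotes around the column name (or use double quotes for an identifier)

Corrected query:
SELECT id, name, dept FROM employees WHERE dept = 'Support'

Result:
id | name  | dept   
---+-------+--------
2  | Grace | Support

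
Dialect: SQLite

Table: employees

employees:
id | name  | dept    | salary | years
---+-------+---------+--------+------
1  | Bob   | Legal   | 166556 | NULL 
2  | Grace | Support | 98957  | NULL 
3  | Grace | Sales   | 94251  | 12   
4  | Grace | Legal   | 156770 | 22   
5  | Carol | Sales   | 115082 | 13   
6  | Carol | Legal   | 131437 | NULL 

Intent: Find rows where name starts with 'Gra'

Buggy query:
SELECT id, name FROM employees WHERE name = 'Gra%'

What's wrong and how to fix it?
Bug: Wildcards only work with LIKE; '=' treats '%' as a literal character

Fix: Use LIKE for wildcard pattern matching

Corrected query:
SELECT id, name FROM employees WHERE name LIKE 'Gra%'

Result:
id | name 
---+------
2  | Grace
3  | Grace
4  | Grace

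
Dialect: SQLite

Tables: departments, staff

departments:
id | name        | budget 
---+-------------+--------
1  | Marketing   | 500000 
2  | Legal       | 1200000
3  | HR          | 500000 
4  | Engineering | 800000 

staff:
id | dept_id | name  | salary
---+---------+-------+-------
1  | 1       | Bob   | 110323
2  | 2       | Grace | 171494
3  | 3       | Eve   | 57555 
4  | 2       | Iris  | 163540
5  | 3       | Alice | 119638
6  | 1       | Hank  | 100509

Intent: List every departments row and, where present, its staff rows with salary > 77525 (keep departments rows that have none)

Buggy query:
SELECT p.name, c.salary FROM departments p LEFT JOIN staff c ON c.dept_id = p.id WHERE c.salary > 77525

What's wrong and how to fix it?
Bug: A WHERE condition on the right-hand table after LEFT JOIN drops unmatched parents

Fix: Move the right-table condition into the ON clause so unmatched parents are kept

Corrected query:
SELECT p.name, c.salary FROM departments p LEFT JOIN staff c ON c.dept_id = p.id AND c.salary > 77525

Result:
name        | salary
------------+-------
Marketing   | 100509
Marketing   | 110323
Legal       | 163540
Legal       | 171494
HR          | 119638
Engineering | NULL  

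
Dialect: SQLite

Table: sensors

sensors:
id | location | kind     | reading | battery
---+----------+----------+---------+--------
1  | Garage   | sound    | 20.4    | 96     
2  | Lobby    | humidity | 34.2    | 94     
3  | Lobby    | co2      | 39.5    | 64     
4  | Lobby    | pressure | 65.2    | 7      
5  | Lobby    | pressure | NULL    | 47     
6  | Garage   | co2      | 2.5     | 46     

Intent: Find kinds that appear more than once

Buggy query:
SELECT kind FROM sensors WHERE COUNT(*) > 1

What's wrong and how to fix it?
Bug: WHERE can't reference COUNT(*); aggregates are computed after WHERE

Fix: Group first, then use HAVING for the count condition

Corrected query:
SELECT kind FROM sensors GROUP BY kind HAVING COUNT(*) > 1

Result:
kind    
--------
co2     
pressure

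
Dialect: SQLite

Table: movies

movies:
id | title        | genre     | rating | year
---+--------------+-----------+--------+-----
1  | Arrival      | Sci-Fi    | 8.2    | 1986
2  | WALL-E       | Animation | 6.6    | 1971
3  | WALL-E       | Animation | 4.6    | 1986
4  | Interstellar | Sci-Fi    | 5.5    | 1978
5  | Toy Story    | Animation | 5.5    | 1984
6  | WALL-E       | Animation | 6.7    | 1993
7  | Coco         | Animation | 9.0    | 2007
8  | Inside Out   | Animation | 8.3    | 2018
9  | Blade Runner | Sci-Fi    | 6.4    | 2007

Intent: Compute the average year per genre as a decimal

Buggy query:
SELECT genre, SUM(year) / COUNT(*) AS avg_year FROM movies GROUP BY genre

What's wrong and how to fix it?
Bug: Both operands are integers, so '/' performs integer division and truncates

Fix: Multiply by 1.0 (or CAST to REAL) to force floating-point division

Corrected query:
SELECT genre, SUM(year) * 1.0 / COUNT(*) AS avg_year FROM movies GROUP BY genre

Result:
genre     | avg_year   
----------+------------
Animation | 1993.166667
Sci-Fi    | 1990.333333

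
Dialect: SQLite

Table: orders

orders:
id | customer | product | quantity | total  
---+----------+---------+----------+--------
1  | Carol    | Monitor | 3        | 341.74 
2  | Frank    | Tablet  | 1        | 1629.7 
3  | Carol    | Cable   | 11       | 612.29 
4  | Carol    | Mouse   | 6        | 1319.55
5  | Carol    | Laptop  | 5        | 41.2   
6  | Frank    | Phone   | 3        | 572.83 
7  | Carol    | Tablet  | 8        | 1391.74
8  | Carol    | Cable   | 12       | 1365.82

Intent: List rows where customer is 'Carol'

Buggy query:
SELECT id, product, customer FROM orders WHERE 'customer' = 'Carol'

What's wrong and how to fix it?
Bug: 'customer' in single quotes is a string literal, not the column; the comparison is literal-vs-literal and never true

Fix: Reference the column as customer without single quotes

Corrected query:
SELECT id, product, customer FROM orders WHERE customer = 'Carol'

Result:
id | product | customer
---+---------+---------
1  | Monitor | Carol   
3  | Cable   | Carol   
4  | Mouse   | Carol   
5  | Laptop  | Carol   
7  | Tablet  | Carol   
8  | Cable   | Carol   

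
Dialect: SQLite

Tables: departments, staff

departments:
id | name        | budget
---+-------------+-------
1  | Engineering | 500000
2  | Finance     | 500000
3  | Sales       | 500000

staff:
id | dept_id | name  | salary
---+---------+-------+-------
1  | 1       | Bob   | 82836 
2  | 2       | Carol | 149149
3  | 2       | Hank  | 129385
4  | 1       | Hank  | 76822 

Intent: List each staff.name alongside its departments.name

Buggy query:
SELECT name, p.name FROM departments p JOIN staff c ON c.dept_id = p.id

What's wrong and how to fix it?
Bug: Both tables have a 'name' column; the unqualified reference is ambiguous

Fix: Prefix ambiguous columns with the table alias

Corrected query:
SELECT c.name, p.name FROM departments p JOIN staff c ON c.dept_id = p.id

Result:
name  | name       
------+------------
Bob   | Engineering
Carol | Finance    
Hank  | Finance    
Hank  | Engineering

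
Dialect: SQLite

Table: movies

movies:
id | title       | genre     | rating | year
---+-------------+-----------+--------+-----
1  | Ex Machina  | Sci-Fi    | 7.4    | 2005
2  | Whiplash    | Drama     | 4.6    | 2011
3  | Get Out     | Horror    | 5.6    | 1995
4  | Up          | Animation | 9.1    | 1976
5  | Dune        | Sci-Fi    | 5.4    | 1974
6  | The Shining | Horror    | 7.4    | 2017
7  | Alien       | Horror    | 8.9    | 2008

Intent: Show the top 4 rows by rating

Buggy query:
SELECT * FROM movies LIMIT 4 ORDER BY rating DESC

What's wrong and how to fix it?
Bug: LIMIT must come after ORDER BY

Fix: Sort with ORDER BY, then apply LIMIT

Corrected query:
SELECT * FROM movies ORDER BY rating DESC LIMIT 4

Result:
id | title       | genre     | rating | year
---+-------------+-----------+--------+-----
4  | Up          | Animation | 9.1    | 1976
7  | Alien       | Horror    | 8.9    | 2008
1  | Ex Machina  | Sci-Fi    | 7.4    | 2005
6  | The Shining | Horror    | 7.4    | 2017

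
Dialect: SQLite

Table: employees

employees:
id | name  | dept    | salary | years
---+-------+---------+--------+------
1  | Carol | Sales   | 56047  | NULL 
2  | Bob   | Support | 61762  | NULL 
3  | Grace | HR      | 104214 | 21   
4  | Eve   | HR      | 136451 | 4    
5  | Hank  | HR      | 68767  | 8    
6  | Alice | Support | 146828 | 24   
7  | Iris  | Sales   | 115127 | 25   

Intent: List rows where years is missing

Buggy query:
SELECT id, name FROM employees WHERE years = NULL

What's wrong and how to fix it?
Bug: '= NULL' is always unknown in SQL three-valued logic, so no rows match

Fix: Use IS NULL to test for NULL

Corrected query:
SELECT id, name FROM employees WHERE years IS NULL

Result:
id | name 
---+------
1  | Carol
2  | Bob  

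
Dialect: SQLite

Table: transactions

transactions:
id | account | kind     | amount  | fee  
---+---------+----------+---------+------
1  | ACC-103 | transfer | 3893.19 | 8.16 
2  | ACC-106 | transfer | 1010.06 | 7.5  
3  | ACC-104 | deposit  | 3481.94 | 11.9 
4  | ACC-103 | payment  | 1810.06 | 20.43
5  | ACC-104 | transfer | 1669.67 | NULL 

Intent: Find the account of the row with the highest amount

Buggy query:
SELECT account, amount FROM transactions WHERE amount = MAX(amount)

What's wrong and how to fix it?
Bug: MAX(amount) is an aggregate and cannot be used directly in WHERE

Fix: Use a subquery: WHERE amount = (SELECT MAX(amount) FROM transactions)

Corrected query:
SELECT account, amount FROM transactions WHERE amount = (SELECT MAX(amount) FROM transactions)

Result:
account | amount 
--------+--------
ACC-103 | 3893.19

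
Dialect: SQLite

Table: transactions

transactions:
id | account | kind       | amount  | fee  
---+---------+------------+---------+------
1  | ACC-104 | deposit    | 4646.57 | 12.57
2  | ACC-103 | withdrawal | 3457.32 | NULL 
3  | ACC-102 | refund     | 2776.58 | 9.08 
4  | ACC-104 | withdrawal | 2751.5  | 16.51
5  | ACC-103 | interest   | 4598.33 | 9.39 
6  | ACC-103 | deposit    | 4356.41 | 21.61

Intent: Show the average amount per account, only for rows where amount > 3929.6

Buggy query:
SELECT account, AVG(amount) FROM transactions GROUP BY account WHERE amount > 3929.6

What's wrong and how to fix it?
Bug: WHERE cannot follow GROUP BY

Fix: Move the WHERE clause before GROUP BY

Corrected query:
SELECT account, AVG(amount) FROM transactions WHERE amount > 3929.6 GROUP BY account

Result:
account | AVG(amount)
--------+------------
ACC-103 | 4477.37    
ACC-104 | 4646.57    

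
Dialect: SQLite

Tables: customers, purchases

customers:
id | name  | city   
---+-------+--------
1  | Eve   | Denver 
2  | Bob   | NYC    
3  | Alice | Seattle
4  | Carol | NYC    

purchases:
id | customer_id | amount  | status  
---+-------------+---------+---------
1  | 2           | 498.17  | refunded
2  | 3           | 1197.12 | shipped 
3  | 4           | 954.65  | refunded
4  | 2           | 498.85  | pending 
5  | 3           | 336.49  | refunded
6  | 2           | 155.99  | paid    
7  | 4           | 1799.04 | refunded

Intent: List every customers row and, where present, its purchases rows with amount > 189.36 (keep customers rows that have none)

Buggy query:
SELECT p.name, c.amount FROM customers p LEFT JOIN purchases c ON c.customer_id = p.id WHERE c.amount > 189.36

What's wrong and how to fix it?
Bug: A WHERE condition on the right-hand table after LEFT JOIN drops unmatched parents

Fix: Put 'c.amount > 189.36' in the JOIN's ON clause instead of WHERE

Corrected query:
SELECT p.name, c.amount FROM customers p LEFT JOIN purchases c ON c.customer_id = p.id AND c.amount > 189.36

Result:
name  | amount 
------+--------
Eve   | NULL   
Bob   | 498.17 
Bob   | 498.85 
Alice | 336.49 
Alice | 1197.12
Carol | 954.65 
Carol | 1799.04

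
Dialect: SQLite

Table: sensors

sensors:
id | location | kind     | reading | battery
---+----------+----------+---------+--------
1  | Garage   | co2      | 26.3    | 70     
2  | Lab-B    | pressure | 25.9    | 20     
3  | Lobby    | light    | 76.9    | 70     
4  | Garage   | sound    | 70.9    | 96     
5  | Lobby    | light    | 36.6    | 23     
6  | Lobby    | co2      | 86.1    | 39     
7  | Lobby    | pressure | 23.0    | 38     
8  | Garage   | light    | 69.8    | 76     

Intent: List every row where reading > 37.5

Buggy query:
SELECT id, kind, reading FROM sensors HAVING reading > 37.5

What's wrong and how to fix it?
Bug: HAVING filters the output of aggregation, but this query has no GROUP BY and no aggregate functions, so SQLite rejects it (HAVING clause on a non-aggregate query); the condition here is per row

Fix: Replace HAVING with WHERE since the condition applies to individual rows

Corrected query:
SELECT id, kind, reading FROM sensors WHERE reading > 37.5

Result:
id | kind  | reading
---+-------+--------
3  | light | 76.9   
4  | sound | 70.9   
6  | co2   | 86.1   
8  | light | 69.8   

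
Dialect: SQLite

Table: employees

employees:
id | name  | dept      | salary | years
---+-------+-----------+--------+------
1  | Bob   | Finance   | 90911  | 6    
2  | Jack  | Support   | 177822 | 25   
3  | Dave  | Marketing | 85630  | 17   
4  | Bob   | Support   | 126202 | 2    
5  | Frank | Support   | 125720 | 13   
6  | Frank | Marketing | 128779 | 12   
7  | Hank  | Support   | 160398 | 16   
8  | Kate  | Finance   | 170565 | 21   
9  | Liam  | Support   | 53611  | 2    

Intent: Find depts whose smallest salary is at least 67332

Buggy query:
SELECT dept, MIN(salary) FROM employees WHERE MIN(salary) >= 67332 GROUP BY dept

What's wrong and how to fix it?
Bug: MIN() in WHERE is a misuse of aggregate

Fix: Replace WHERE with HAVING after the GROUP BY

Corrected query:
SELECT dept, MIN(salary) FROM employees GROUP BY dept HAVING MIN(salary) >= 67332

Result:
dept      | MIN(salary)
----------+------------
Finance   | 90911      
Marketing | 85630      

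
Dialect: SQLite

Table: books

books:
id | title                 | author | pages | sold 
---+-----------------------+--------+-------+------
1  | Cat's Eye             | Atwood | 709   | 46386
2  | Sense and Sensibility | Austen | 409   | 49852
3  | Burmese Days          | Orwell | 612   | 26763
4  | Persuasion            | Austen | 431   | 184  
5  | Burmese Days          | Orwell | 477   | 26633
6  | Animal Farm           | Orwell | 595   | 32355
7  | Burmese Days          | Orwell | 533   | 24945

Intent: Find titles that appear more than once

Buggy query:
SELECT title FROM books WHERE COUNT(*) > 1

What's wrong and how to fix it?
Bug: COUNT(*) is an aggregate and cannot be used in WHERE

Fix: GROUP BY title, then filter groups with HAVING COUNT(*) > 1

Corrected query:
SELECT title FROM books GROUP BY title HAVING COUNT(*) > 1

Result:
title       
------------
Burmese Days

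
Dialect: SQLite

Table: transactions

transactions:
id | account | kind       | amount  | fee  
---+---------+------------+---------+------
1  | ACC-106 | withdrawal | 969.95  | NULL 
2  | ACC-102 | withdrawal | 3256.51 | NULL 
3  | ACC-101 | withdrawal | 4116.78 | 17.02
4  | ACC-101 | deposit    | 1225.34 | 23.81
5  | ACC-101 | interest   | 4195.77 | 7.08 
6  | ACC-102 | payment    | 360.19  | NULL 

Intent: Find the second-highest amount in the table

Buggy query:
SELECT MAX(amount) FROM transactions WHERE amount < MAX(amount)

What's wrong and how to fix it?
Bug: MAX(amount) on the right of the comparison is an aggregate-in-WHERE error

Fix: Put the inner MAX in a scalar subquery

Corrected query:
SELECT MAX(amount) FROM transactions WHERE amount < (SELECT MAX(amount) FROM transactions)

Result:
MAX(amount)
-----------
4116.78    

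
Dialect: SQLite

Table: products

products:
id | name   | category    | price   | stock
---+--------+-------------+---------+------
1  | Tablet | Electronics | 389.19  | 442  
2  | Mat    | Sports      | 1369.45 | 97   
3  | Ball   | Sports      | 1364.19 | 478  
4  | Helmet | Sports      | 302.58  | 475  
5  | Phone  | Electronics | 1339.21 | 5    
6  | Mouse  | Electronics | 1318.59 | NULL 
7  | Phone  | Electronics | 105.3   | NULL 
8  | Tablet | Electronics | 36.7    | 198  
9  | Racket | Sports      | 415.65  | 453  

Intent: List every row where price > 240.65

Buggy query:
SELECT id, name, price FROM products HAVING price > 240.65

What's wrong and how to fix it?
Bug: This is a non-aggregate query (no GROUP BY, no aggregates), so in SQLite the HAVING clause is invalid here; a row-level condition belongs in WHERE

Fix: Use WHERE for row-level filtering

Corrected query:
SELECT id, name, price FROM products WHERE price > 240.65

Result:
id | name   | price  
---+--------+--------
1  | Tablet | 389.19 
2  | Mat    | 1369.45
3  | Ball   | 1364.19
4  | Helmet | 302.58 
5  | Phone  | 1339.21
6  | Mouse  | 1318.59
9  | Racket | 415.65 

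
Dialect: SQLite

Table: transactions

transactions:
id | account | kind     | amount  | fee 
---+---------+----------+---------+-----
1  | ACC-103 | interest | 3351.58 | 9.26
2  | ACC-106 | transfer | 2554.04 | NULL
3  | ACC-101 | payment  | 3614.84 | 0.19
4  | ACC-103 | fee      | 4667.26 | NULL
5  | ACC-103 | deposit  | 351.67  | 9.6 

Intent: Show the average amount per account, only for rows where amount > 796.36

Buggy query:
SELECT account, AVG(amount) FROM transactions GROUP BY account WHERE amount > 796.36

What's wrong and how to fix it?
Bug: Row-level WHERE must come before GROUP BY in the clause order

Fix: Move the WHERE clause before GROUP BY

Corrected query:
SELECT account, AVG(amount) FROM transactions WHERE amount > 796.36 GROUP BY account

Result:
account | AVG(amount)
--------+------------
ACC-101 | 3614.84    
ACC-103 | 4009.42    
ACC-106 | 2554.04    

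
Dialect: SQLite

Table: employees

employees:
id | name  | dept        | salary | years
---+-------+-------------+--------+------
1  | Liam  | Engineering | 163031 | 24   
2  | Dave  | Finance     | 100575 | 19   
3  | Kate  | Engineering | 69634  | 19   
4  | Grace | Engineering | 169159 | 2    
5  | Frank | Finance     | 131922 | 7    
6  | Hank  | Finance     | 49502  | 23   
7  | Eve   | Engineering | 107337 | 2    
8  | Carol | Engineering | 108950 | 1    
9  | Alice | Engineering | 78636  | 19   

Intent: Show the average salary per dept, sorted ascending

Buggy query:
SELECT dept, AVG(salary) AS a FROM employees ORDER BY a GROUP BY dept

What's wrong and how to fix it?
Bug: GROUP BY must precede ORDER BY

Fix: Reorder: SELECT … FROM … GROUP BY … ORDER BY …

Corrected query:
SELECT dept, AVG(salary) AS a FROM employees GROUP BY dept ORDER BY a

Result:
dept        | a           
------------+-------------
Finance     | 93999.666667
Engineering | 116124.5    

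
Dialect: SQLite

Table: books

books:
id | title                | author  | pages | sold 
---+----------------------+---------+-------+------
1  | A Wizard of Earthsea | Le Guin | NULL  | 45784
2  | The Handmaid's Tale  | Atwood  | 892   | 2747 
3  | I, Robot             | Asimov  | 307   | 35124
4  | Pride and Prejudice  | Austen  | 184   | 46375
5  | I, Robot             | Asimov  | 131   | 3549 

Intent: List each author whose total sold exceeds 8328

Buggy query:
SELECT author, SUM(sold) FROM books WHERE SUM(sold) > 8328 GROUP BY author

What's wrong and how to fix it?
Bug: SUM(sold) is an aggregate, but WHERE filters rows before aggregation

Fix: Use HAVING (which filters groups after aggregation) instead of WHERE

Corrected query:
SELECT author, SUM(sold) FROM books GROUP BY author HAVING SUM(sold) > 8328

Result:
author  | SUM(sold)
--------+----------
Asimov  | 38673    
Austen  | 46375    
Le Guin | 45784    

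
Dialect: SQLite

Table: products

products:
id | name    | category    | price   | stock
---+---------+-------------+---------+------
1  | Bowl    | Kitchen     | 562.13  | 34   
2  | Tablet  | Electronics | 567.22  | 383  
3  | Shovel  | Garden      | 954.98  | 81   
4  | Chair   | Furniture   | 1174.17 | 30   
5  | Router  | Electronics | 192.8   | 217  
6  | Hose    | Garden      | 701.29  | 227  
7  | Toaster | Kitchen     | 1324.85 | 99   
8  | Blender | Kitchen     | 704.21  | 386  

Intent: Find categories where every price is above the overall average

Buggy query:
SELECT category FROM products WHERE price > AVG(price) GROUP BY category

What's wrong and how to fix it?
Bug: AVG() is an aggregate; it can't sit directly in WHERE

Fix: Use a subquery for AVG and a HAVING MIN(...) filter so the condition holds for every row in the group

Corrected query:
SELECT category FROM products GROUP BY category HAVING MIN(price) > (SELECT AVG(price) FROM products)

Result:
category 
---------
Furniture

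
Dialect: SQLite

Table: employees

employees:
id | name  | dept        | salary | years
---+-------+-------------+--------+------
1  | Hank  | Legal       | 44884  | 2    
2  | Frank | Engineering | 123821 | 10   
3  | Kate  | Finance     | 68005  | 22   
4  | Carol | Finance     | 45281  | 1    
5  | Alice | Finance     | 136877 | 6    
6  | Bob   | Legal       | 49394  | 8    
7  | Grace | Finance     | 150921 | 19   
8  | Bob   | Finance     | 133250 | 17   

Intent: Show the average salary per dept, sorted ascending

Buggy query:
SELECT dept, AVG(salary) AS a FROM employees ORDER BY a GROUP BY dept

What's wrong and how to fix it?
Bug: ORDER BY appears before GROUP BY; SQL clause order requires GROUP BY first

Fix: Reorder: SELECT … FROM … GROUP BY … ORDER BY …

Corrected query:
SELECT dept, AVG(salary) AS a FROM employees GROUP BY dept ORDER BY a

Result:
dept        | a       
------------+---------
Legal       | 47139   
Finance     | 106866.8
Engineering | 123821  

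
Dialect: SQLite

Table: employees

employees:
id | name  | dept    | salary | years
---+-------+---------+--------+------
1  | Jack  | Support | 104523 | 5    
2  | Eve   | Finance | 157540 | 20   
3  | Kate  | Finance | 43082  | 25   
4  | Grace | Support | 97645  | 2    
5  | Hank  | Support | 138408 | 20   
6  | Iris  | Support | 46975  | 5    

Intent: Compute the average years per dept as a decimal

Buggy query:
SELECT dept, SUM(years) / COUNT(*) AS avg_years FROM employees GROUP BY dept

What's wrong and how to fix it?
Bug: SUM(years) and COUNT(*) are both integers; the division truncates the fractional part

Fix: Multiply by 1.0 (or CAST to REAL) to force floating-point division

Corrected query:
SELECT dept, SUM(years) * 1.0 / COUNT(*) AS avg_years FROM employees GROUP BY dept

Result:
dept    | avg_years
--------+----------
Finance | 22.5     
Support | 8        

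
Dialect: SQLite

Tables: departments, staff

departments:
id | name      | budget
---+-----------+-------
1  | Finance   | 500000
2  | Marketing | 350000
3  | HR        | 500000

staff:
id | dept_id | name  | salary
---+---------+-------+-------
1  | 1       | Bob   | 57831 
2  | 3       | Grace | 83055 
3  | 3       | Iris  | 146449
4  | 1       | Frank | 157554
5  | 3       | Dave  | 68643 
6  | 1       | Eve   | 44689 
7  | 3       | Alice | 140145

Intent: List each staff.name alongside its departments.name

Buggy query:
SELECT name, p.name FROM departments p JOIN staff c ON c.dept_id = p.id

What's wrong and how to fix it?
Bug: 'name' exists in both joined tables, so the database can't tell which one is meant

Fix: Prefix ambiguous columns with the table alias

Corrected query:
SELECT c.name, p.name FROM departments p JOIN staff c ON c.dept_id = p.id

Result:
name  | name   
------+--------
Bob   | Finance
Grace | HR     
Iris  | HR     
Frank | Finance
Dave  | HR     
Eve   | Finance
Alice | HR     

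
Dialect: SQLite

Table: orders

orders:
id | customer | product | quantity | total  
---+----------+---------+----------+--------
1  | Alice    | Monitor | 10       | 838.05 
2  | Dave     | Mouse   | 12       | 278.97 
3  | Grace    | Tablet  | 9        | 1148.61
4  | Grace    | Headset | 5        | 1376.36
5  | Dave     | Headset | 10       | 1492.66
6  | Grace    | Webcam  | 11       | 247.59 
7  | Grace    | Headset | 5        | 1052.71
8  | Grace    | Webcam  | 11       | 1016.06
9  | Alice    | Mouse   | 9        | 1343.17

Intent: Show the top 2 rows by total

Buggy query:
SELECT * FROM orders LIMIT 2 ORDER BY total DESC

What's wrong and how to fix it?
Bug: ORDER BY cannot follow LIMIT; LIMIT is the final clause

Fix: Sort with ORDER BY, then apply LIMIT

Corrected query:
SELECT * FROM orders ORDER BY total DESC LIMIT 2

Result:
id | customer | product | quantity | total  
---+----------+---------+----------+--------
5  | Dave     | Headset | 10       | 1492.66
4  | Grace    | Headset | 5        | 1376.36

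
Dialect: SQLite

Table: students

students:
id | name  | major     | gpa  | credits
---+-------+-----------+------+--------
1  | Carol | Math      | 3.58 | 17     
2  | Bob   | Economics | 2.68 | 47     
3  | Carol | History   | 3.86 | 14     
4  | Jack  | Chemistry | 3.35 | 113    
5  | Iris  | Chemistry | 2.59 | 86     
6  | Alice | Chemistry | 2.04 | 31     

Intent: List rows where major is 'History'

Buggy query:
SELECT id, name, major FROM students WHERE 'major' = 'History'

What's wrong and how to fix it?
Bug: Single quotes denote string literals in SQL; the column name is being compared as a constant string

Fix: Reference the column as major without single quotes

Corrected query:
SELECT id, name, major FROM students WHERE major = 'History'

Result:
id | name  | major  
---+-------+--------
3  | Carol | History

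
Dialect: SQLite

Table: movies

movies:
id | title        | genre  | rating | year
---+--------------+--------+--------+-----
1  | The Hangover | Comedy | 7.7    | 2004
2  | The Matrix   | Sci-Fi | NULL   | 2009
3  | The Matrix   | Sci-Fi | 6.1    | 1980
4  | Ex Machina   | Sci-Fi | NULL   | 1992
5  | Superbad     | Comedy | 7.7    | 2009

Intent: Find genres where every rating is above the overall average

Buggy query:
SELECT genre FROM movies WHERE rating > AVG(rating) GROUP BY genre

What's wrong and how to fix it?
Bug: WHERE evaluates per row before aggregation, so AVG() is unavailable

Fix: Compute the overall average in a scalar subquery and compare each group's MIN against it in HAVING

Corrected query:
SELECT genre FROM movies GROUP BY genre HAVING MIN(rating) > (SELECT AVG(rating) FROM movies)

Result:
genre 
------
Comedy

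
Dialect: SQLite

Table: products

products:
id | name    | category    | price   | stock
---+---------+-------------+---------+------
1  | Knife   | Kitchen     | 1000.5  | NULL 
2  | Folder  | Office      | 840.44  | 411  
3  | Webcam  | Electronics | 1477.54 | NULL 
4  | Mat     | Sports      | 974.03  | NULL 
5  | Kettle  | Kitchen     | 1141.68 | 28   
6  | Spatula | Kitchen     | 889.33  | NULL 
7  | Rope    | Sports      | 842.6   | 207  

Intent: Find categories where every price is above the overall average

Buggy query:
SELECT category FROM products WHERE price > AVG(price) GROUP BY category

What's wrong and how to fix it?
Bug: WHERE evaluates per row before aggregation, so AVG() is unavailable

Fix: Compute the overall average in a scalar subquery and compare each group's MIN against it in HAVING

Corrected query:
SELECT category FROM products GROUP BY category HAVING MIN(price) > (SELECT AVG(price) FROM products)

Result:
category   
-----------
Electronics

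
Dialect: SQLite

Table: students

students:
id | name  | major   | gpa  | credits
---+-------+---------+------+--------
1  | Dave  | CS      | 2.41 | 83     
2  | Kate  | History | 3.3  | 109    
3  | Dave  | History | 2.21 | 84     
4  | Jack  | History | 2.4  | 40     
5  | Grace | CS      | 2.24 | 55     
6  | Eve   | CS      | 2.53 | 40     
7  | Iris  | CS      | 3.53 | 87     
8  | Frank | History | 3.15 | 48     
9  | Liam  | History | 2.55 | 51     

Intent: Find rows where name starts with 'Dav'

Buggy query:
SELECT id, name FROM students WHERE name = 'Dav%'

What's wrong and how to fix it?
Bug: '=' compares the literal string including the % character; pattern matching needs LIKE

Fix: Use LIKE for wildcard pattern matching

Corrected query:
SELECT id, name FROM students WHERE name LIKE 'Dav%'

Result:
id | name
---+-----
1  | Dave
3  | Dave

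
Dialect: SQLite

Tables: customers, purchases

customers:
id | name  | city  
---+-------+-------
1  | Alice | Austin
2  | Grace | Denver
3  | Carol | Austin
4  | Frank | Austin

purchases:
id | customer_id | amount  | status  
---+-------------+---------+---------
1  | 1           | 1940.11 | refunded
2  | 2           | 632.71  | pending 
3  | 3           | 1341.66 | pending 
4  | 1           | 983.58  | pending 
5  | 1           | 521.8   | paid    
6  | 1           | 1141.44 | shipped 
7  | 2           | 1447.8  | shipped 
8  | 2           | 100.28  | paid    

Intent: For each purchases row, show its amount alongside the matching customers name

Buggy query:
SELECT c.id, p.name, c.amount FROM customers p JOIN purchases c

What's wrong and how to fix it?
Bug: JOIN with no ON clause produces a cartesian product; every purchases row pairs with every customers row

Fix: Specify the join condition linking the foreign key to the parent id

Corrected query:
SELECT c.id, p.name, c.amount FROM customers p JOIN purchases c ON c.customer_id = p.id

Result:
id | name  | amount 
---+-------+--------
1  | Alice | 1940.11
2  | Grace | 632.71 
3  | Carol | 1341.66
4  | Alice | 983.58 
5  | Alice | 521.8  
6  | Alice | 1141.44
7  | Grace | 1447.8 
8  | Grace | 100.28 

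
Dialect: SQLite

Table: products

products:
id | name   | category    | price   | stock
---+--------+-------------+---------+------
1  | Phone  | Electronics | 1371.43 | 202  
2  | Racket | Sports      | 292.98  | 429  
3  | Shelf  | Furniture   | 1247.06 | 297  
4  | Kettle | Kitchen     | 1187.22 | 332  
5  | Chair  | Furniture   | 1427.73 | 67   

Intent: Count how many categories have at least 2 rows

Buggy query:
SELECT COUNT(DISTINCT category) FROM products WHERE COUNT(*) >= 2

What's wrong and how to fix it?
Bug: WHERE filters individual rows, not groups, so a group-level COUNT is invalid there

Fix: Use a subquery that GROUPs and filters with HAVING, then count its rows

Corrected query:
SELECT COUNT(*) FROM (SELECT category FROM products GROUP BY category HAVING COUNT(*) >= 2)

Result:
COUNT(*)
--------
1       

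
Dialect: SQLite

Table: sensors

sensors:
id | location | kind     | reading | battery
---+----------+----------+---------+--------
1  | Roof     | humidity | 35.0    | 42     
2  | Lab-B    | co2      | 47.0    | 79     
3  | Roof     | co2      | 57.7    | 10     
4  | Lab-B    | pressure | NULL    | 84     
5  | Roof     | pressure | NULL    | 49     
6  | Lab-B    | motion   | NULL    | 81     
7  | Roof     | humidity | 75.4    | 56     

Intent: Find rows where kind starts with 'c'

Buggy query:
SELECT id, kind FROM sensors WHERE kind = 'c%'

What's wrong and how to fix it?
Bug: Wildcards only work with LIKE; '=' treats '%' as a literal character

Fix: Replace '=' with LIKE so 'c%' is treated as a pattern

Corrected query:
SELECT id, kind FROM sensors WHERE kind LIKE 'c%'

Result:
id | kind
---+-----
2  | co2 
3  | co2 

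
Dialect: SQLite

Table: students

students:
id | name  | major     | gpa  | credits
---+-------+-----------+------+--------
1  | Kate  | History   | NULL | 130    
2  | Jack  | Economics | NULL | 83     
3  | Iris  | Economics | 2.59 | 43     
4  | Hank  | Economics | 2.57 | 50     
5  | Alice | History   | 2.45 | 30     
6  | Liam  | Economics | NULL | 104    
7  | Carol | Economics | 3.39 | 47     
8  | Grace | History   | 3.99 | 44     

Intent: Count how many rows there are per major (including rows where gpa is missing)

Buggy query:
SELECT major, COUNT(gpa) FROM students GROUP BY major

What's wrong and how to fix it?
Bug: COUNT(column) counts non-NULL values only; rows with NULL gpa aren't counted

Fix: Replace COUNT(gpa) with COUNT(*)

Corrected query:
SELECT major, COUNT(*) FROM students GROUP BY major

Result:
major     | COUNT(*)
----------+---------
Economics | 5       
History   | 3       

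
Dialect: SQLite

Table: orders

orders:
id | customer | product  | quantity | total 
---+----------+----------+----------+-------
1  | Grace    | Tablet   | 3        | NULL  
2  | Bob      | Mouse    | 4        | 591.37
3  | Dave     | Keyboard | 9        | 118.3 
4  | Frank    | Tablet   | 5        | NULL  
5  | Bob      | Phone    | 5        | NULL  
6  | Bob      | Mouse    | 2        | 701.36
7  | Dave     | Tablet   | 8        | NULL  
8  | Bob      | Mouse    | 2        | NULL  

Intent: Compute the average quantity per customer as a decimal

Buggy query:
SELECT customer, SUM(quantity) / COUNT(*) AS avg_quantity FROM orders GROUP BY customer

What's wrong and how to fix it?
Bug: SUM(quantity) and COUNT(*) are both integers; the division truncates the fractional part

Fix: Cast one side to REAL so the division keeps the fractional part

Corrected query:
SELECT customer, SUM(quantity) * 1.0 / COUNT(*) AS avg_quantity FROM orders GROUP BY customer

Result:
customer | avg_quantity
---------+-------------
Bob      | 3.25        
Dave     | 8.5         
Frank    | 5           
Grace    | 3           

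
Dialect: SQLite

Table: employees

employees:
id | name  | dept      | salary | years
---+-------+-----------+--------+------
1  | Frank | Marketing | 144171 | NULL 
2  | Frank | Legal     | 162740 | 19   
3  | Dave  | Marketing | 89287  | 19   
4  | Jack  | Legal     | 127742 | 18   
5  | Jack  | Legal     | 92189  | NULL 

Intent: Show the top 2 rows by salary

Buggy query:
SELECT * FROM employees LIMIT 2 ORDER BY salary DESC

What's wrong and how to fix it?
Bug: LIMIT must come after ORDER BY

Fix: Sort with ORDER BY, then apply LIMIT

Corrected query:
SELECT * FROM employees ORDER BY salary DESC LIMIT 2

Result:
id | name  | dept      | salary | years
---+-------+-----------+--------+------
2  | Frank | Legal     | 162740 | 19   
1  | Frank | Marketing | 144171 | NULL 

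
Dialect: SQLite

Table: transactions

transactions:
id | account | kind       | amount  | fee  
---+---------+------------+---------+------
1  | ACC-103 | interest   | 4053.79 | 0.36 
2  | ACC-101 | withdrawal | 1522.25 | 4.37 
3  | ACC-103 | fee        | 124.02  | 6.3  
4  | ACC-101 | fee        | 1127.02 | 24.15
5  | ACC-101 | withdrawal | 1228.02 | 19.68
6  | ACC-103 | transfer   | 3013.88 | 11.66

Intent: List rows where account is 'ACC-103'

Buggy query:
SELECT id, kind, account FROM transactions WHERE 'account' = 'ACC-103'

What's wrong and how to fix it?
Bug: Single quotes denote string literals in SQL; the column name is being compared as a constant string

Fix: Remove the quotes around the column name (or use double quotes for an identifier)

Corrected query:
SELECT id, kind, account FROM transactions WHERE account = 'ACC-103'

Result:
id | kind     | account
---+----------+--------
1  | interest | ACC-103
3  | fee      | ACC-103
6  | transfer | ACC-103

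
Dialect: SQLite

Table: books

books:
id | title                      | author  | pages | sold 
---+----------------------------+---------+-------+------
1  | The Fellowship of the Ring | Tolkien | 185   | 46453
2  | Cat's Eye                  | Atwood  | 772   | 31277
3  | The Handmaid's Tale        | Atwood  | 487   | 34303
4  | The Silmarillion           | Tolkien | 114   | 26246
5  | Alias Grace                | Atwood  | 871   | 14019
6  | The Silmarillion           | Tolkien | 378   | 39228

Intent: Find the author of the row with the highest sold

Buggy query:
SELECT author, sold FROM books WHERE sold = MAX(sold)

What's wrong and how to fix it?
Bug: MAX(sold) is an aggregate and cannot be used directly in WHERE

Fix: Use a subquery: WHERE sold = (SELECT MAX(sold) FROM books)

Corrected query:
SELECT author, sold FROM books WHERE sold = (SELECT MAX(sold) FROM books)

Result:
author  | sold 
--------+------
Tolkien | 46453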